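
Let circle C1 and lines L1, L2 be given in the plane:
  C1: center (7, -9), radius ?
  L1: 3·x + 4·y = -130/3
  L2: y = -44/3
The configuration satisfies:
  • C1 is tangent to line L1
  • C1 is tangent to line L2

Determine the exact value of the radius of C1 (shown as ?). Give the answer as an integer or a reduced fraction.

17/3

1. [C1‖L1]  r_C1² − 289/9 = 0  ⇒  r_C1 = 17/3 (r>0 drops 1)
2. [C1‖L2]  r_C1² − 289/9 = 0  ⇒  r_C1 = 17/3 (r>0 drops 1)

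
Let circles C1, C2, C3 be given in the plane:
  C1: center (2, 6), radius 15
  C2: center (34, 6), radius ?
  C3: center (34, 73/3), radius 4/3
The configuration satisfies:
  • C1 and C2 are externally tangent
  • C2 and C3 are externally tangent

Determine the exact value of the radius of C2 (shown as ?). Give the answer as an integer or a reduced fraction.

17

1. [ext C1·C2]  r_C2² + 30r_C2 − 799 = 0  ⇒  r_C2 = 17 (r>0 drops 1)
2. [ext C2·C3]  r_C2² + (8/3)r_C2 − 1003/3 = 0  ⇒  r_C2 = 17 (r>0 drops 1)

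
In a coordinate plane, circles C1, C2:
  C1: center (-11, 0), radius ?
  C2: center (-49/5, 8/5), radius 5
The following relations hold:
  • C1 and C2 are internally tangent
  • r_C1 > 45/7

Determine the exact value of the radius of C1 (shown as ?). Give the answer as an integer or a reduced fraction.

7

1. [int C1,C2]  r_C1² − 10r_C1 + 21 = 0  ⇒  r_C1 = 3 or 7
2. given r_C1 > 45/7: keep 7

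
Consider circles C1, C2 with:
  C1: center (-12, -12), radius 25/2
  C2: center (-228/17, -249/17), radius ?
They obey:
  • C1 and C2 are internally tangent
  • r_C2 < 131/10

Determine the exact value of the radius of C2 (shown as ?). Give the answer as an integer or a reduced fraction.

1. [int C1,C2]  r_C2² − 25r_C2 + 589/4 = 0  ⇒  r_C2 = 19/2 or 31/2
2. given r_C2 < 131/10: keep 19/2

19/2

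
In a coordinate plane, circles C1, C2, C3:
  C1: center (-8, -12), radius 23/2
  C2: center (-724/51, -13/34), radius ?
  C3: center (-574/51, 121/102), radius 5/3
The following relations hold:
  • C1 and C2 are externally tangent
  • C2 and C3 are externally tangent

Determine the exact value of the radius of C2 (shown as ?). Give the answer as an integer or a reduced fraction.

1. [ext C1·C2]  r_C2² + 23r_C2 − 370/9 = 0  ⇒  r_C2 = 5/3 (r>0 drops 1)
2. [ext C2·C3]  r_C2² + (10/3)r_C2 − 25/3 = 0  ⇒  r_C2 = 5/3 (r>0 drops 1)

5/3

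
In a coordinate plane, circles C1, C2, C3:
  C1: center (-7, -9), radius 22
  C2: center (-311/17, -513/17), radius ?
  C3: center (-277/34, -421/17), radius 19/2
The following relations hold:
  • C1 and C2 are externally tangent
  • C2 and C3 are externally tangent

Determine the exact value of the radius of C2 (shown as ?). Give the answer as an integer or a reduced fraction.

1. [ext C1·C2]  r_C2² + 44r_C2 − 92 = 0  ⇒  r_C2 = 2 (r>0 drops 1)
2. [ext C2·C3]  r_C2² + 19r_C2 − 42 = 0  ⇒  r_C2 = 2 (r>0 drops 1)

2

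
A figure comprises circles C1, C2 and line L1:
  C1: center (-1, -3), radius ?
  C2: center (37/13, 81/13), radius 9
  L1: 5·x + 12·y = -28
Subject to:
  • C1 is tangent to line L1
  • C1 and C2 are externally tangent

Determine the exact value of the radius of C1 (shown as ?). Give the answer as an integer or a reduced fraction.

1. [C1‖L1]  r_C1² − 1 = 0  ⇒  r_C1 = 1 (r>0 drops 1)
2. [ext C1·C2]  r_C1² + 18r_C1 − 19 = 0  ⇒  r_C1 = 1 (r>0 drops 1)

1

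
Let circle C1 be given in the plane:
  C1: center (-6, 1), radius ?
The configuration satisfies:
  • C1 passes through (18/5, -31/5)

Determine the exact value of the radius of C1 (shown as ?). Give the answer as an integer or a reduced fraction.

1. [C1∋P]  r_C1² − 144 = 0  ⇒  r_C1 = 12 (r>0 drops 1)

12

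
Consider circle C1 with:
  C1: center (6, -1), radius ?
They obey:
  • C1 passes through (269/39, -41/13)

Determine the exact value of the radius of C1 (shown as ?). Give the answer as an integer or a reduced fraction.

7/3

1. [C1∋P]  r_C1² − 49/9 = 0  ⇒  r_C1 = 7/3 (r>0 drops 1)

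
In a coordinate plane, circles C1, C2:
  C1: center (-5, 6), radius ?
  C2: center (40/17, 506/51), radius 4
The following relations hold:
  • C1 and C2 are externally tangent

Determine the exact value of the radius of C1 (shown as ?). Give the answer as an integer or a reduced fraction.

13/3

1. [ext C1·C2]  r_C1² + 8r_C1 − 481/9 = 0  ⇒  r_C1 = 13/3 (r>0 drops 1)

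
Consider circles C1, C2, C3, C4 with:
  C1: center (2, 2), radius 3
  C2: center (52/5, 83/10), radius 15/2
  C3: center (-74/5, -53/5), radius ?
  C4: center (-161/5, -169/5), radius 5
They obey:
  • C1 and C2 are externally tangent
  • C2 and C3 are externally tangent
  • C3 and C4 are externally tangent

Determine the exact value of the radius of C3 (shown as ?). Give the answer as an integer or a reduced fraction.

1. [ext C2·C3]  r_C3² + 15r_C3 − 936 = 0  ⇒  r_C3 = 24 (r>0 drops 1)
2. [ext C3·C4]  r_C3² + 10r_C3 − 816 = 0  ⇒  r_C3 = 24 (r>0 drops 1)

24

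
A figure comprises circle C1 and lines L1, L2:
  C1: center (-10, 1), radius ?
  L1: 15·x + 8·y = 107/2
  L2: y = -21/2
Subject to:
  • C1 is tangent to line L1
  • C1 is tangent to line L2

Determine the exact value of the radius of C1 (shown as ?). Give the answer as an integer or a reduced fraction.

1. [C1‖L1]  r_C1² − 529/4 = 0  ⇒  r_C1 = 23/2 (r>0 drops 1)
2. [C1‖L2]  r_C1² − 529/4 = 0  ⇒  r_C1 = 23/2 (r>0 drops 1)

23/2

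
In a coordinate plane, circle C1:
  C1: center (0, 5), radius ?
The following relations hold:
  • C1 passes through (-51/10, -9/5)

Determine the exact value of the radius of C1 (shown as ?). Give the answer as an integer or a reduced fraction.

17/2

1. [C1∋P]  r_C1² − 289/4 = 0  ⇒  r_C1 = 17/2 (r>0 drops 1)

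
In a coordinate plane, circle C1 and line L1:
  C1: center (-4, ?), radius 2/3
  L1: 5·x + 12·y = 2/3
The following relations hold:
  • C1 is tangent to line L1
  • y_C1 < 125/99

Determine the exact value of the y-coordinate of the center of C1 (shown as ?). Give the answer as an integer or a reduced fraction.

1

1. [C1‖L1]  y_C1² − (31/9)y_C1 + 22/9 = 0  ⇒  y_C1 = 1 or 22/9
2. given y_C1 < 125/99: keep 1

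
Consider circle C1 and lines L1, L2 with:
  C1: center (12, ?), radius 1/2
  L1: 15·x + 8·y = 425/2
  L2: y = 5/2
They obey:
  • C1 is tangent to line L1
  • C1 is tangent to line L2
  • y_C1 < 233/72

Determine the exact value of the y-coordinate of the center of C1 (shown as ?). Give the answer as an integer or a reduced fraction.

1. [C1‖L1]  y_C1² − (65/8)y_C1 + 123/8 = 0  ⇒  y_C1 = 3 or 41/8
2. [C1‖L2]  y_C1² − 5y_C1 + 6 = 0  ⇒  y_C1 = 2 or 3

3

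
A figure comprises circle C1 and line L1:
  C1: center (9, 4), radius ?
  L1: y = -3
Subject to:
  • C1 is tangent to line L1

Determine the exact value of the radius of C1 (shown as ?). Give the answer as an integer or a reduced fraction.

7

1. [C1‖L1]  r_C1² − 49 = 0  ⇒  r_C1 = 7 (r>0 drops 1)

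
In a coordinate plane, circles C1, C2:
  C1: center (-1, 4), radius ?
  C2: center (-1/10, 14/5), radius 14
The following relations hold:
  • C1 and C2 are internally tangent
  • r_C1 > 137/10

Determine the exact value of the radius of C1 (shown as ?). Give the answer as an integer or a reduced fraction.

1. [int C1,C2]  r_C1² − 28r_C1 + 775/4 = 0  ⇒  r_C1 = 25/2 or 31/2
2. given r_C1 > 137/10: keep 31/2

31/2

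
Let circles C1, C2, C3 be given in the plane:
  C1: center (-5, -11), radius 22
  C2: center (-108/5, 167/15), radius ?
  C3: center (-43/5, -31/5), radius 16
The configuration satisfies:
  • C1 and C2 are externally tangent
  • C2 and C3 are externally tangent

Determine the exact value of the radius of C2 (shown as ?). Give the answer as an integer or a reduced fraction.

17/3

1. [ext C1·C2]  r_C2² + 44r_C2 − 2533/9 = 0  ⇒  r_C2 = 17/3 (r>0 drops 1)
2. [ext C2·C3]  r_C2² + 32r_C2 − 1921/9 = 0  ⇒  r_C2 = 17/3 (r>0 drops 1)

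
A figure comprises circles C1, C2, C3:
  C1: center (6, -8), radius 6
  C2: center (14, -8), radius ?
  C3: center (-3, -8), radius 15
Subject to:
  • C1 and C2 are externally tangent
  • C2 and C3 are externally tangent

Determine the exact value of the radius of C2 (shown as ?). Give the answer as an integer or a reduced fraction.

1. [ext C1·C2]  r_C2² + 12r_C2 − 28 = 0  ⇒  r_C2 = 2 (r>0 drops 1)
2. [ext C2·C3]  r_C2² + 30r_C2 − 64 = 0  ⇒  r_C2 = 2 (r>0 drops 1)

2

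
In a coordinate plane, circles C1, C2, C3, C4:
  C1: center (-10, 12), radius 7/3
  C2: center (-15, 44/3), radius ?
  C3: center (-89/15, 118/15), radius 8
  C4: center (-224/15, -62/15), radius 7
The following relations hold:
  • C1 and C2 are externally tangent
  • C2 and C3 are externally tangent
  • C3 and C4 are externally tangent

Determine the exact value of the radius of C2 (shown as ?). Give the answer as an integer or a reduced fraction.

1. [ext C1·C2]  r_C2² + (14/3)r_C2 − 80/3 = 0  ⇒  r_C2 = 10/3 (r>0 drops 1)
2. [ext C2·C3]  r_C2² + 16r_C2 − 580/9 = 0  ⇒  r_C2 = 10/3 (r>0 drops 1)

10/3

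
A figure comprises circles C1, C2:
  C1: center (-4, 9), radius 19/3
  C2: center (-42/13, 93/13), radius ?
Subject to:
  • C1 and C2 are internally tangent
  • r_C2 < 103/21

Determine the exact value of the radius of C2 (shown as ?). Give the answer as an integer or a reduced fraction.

13/3

1. [int C1,C2]  r_C2² − (38/3)r_C2 + 325/9 = 0  ⇒  r_C2 = 13/3 or 25/3
2. given r_C2 < 103/21: keep 13/3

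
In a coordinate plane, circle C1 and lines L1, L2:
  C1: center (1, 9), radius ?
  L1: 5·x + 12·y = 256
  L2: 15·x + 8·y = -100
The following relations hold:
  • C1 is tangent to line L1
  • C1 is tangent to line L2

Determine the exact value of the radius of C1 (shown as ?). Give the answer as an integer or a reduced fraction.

11

1. [C1‖L1]  r_C1² − 121 = 0  ⇒  r_C1 = 11 (r>0 drops 1)
2. [C1‖L2]  r_C1² − 121 = 0  ⇒  r_C1 = 11 (r>0 drops 1)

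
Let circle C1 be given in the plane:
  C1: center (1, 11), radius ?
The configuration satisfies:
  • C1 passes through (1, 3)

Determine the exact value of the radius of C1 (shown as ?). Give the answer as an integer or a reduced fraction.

8

1. [C1∋P]  r_C1² − 64 = 0  ⇒  r_C1 = 8 (r>0 drops 1)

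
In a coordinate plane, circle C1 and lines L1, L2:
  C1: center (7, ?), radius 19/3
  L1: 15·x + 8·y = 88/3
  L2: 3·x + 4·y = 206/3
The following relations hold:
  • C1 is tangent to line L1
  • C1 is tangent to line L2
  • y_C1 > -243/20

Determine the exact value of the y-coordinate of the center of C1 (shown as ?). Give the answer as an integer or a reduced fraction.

1. [C1‖L1]  y_C1² + (227/12)y_C1 − 275/3 = 0  ⇒  y_C1 = -275/12 or 4
2. [C1‖L2]  y_C1² − (143/6)y_C1 + 238/3 = 0  ⇒  y_C1 = 4 or 119/6

4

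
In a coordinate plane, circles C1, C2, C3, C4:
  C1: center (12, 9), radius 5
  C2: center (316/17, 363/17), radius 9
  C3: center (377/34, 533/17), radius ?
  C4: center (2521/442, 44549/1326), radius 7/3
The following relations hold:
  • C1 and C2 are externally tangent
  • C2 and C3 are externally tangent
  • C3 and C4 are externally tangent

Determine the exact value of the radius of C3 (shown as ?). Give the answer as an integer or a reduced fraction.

1. [ext C2·C3]  r_C3² + 18r_C3 − 301/4 = 0  ⇒  r_C3 = 7/2 (r>0 drops 1)
2. [ext C3·C4]  r_C3² + (14/3)r_C3 − 343/12 = 0  ⇒  r_C3 = 7/2 (r>0 drops 1)

7/2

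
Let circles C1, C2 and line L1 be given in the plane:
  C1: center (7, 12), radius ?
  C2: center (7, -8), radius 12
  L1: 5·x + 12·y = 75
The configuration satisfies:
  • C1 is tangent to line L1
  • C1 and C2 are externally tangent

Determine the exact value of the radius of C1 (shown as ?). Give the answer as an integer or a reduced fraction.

8

1. [C1‖L1]  r_C1² − 64 = 0  ⇒  r_C1 = 8 (r>0 drops 1)
2. [ext C1·C2]  r_C1² + 24r_C1 − 256 = 0  ⇒  r_C1 = 8 (r>0 drops 1)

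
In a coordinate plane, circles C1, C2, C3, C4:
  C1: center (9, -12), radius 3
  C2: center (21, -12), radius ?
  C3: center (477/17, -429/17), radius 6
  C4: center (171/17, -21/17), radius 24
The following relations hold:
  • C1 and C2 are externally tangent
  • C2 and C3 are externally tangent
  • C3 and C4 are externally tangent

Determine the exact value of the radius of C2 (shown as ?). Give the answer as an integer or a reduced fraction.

1. [ext C1·C2]  r_C2² + 6r_C2 − 135 = 0  ⇒  r_C2 = 9 (r>0 drops 1)
2. [ext C2·C3]  r_C2² + 12r_C2 − 189 = 0  ⇒  r_C2 = 9 (r>0 drops 1)

9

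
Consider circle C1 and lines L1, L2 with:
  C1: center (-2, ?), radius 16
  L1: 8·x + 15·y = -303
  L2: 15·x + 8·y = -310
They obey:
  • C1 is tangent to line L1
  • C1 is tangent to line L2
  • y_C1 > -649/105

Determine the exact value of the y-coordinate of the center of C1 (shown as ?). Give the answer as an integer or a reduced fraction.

1. [C1‖L1]  y_C1² + (574/15)y_C1 + 559/15 = 0  ⇒  y_C1 = -559/15 or -1
2. [C1‖L2]  y_C1² + 70y_C1 + 69 = 0  ⇒  y_C1 = -69 or -1

-1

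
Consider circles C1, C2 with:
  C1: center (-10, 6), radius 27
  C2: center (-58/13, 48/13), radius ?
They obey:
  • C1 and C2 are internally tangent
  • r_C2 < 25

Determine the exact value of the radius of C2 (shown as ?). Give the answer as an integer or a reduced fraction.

21

1. [int C1,C2]  r_C2² − 54r_C2 + 693 = 0  ⇒  r_C2 = 21 or 33
2. given r_C2 < 25: keep 21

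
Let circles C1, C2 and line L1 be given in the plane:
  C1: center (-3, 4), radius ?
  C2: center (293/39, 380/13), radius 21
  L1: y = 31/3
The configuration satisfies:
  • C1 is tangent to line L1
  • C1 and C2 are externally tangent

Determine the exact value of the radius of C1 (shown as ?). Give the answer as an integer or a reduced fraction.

1. [C1‖L1]  r_C1² − 361/9 = 0  ⇒  r_C1 = 19/3 (r>0 drops 1)
2. [ext C1·C2]  r_C1² + 42r_C1 − 2755/9 = 0  ⇒  r_C1 = 19/3 (r>0 drops 1)

19/3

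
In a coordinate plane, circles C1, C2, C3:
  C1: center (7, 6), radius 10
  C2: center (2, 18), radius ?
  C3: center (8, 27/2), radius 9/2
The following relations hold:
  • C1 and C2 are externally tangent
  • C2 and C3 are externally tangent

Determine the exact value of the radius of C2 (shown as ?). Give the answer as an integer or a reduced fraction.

3

1. [ext C1·C2]  r_C2² + 20r_C2 − 69 = 0  ⇒  r_C2 = 3 (r>0 drops 1)
2. [ext C2·C3]  r_C2² + 9r_C2 − 36 = 0  ⇒  r_C2 = 3 (r>0 drops 1)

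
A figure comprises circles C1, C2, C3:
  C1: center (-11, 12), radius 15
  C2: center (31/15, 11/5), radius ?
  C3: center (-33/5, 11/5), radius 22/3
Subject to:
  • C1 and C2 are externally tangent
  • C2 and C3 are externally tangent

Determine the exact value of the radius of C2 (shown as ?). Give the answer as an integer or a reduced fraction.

4/3

1. [ext C1·C2]  r_C2² + 30r_C2 − 376/9 = 0  ⇒  r_C2 = 4/3 (r>0 drops 1)
2. [ext C2·C3]  r_C2² + (44/3)r_C2 − 64/3 = 0  ⇒  r_C2 = 4/3 (r>0 drops 1)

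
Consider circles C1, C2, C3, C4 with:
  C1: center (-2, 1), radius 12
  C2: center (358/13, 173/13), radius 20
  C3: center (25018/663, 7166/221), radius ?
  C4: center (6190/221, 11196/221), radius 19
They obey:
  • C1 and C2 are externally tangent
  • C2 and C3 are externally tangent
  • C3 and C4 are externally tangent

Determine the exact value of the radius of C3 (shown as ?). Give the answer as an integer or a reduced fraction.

1. [ext C2·C3]  r_C3² + 40r_C3 − 625/9 = 0  ⇒  r_C3 = 5/3 (r>0 drops 1)
2. [ext C3·C4]  r_C3² + 38r_C3 − 595/9 = 0  ⇒  r_C3 = 5/3 (r>0 drops 1)

5/3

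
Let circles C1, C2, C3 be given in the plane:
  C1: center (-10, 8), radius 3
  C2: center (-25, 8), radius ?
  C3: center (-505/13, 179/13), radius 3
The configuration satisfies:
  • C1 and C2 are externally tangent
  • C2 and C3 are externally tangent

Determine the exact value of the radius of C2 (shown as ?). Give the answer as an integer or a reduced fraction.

1. [ext C1·C2]  r_C2² + 6r_C2 − 216 = 0  ⇒  r_C2 = 12 (r>0 drops 1)
2. [ext C2·C3]  r_C2² + 6r_C2 − 216 = 0  ⇒  r_C2 = 12 (r>0 drops 1)

12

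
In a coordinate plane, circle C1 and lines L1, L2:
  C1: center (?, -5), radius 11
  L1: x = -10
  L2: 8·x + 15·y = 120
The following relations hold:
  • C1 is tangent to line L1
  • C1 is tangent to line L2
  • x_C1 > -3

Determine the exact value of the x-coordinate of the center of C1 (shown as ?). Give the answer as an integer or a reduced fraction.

1. [C1‖L1]  x_C1² + 20x_C1 − 21 = 0  ⇒  x_C1 = -21 or 1
2. [C1‖L2]  x_C1² − (195/4)x_C1 + 191/4 = 0  ⇒  x_C1 = 1 or 191/4

1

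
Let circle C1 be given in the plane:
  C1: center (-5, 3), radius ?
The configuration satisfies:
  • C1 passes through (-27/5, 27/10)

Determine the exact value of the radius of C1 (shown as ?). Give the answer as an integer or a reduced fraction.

1. [C1∋P]  r_C1² − 1/4 = 0  ⇒  r_C1 = 1/2 (r>0 drops 1)

1/2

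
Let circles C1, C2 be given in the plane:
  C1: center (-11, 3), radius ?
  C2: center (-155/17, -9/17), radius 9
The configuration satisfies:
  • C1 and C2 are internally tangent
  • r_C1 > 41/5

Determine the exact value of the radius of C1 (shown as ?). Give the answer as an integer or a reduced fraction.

1. [int C1,C2]  r_C1² − 18r_C1 + 65 = 0  ⇒  r_C1 = 5 or 13
2. given r_C1 > 41/5: keep 13

13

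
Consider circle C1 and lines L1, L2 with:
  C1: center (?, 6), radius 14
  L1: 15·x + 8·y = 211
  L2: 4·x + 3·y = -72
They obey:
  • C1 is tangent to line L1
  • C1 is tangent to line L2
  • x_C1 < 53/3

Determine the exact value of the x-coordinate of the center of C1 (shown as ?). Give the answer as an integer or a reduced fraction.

-5

1. [C1‖L1]  x_C1² − (326/15)x_C1 − 401/3 = 0  ⇒  x_C1 = -5 or 401/15
2. [C1‖L2]  x_C1² + 45x_C1 + 200 = 0  ⇒  x_C1 = -40 or -5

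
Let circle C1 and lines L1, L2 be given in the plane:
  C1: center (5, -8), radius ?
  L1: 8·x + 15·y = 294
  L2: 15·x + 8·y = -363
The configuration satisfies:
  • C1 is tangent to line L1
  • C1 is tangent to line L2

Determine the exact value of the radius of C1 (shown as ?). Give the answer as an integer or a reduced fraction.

22

1. [C1‖L1]  r_C1² − 484 = 0  ⇒  r_C1 = 22 (r>0 drops 1)
2. [C1‖L2]  r_C1² − 484 = 0  ⇒  r_C1 = 22 (r>0 drops 1)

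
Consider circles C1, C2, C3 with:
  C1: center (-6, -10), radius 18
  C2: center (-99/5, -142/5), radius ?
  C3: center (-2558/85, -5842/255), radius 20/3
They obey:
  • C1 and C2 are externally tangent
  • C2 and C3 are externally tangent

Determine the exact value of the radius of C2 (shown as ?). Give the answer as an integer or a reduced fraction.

5

1. [ext C1·C2]  r_C2² + 36r_C2 − 205 = 0  ⇒  r_C2 = 5 (r>0 drops 1)
2. [ext C2·C3]  r_C2² + (40/3)r_C2 − 275/3 = 0  ⇒  r_C2 = 5 (r>0 drops 1)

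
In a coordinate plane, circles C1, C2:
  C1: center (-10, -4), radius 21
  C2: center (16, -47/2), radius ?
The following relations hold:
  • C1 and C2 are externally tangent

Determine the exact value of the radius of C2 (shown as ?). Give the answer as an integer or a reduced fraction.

23/2

1. [ext C1·C2]  r_C2² + 42r_C2 − 2461/4 = 0  ⇒  r_C2 = 23/2 (r>0 drops 1)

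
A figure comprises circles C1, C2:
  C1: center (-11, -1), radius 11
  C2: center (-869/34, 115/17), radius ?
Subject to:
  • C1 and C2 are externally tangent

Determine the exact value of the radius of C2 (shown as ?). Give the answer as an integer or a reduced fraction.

11/2

1. [ext C1·C2]  r_C2² + 22r_C2 − 605/4 = 0  ⇒  r_C2 = 11/2 (r>0 drops 1)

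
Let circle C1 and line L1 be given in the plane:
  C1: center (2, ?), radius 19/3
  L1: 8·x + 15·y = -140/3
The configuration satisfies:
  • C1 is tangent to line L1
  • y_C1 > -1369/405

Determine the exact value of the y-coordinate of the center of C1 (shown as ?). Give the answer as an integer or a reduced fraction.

1. [C1‖L1]  y_C1² + (376/45)y_C1 − 511/15 = 0  ⇒  y_C1 = -511/45 or 3
2. given y_C1 > -1369/405: keep 3

3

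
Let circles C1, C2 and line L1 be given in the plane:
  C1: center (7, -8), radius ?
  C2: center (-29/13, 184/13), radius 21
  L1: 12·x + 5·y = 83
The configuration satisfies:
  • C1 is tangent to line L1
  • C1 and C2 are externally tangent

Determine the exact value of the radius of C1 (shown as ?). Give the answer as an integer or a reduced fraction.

1. [C1‖L1]  r_C1² − 9 = 0  ⇒  r_C1 = 3 (r>0 drops 1)
2. [ext C1·C2]  r_C1² + 42r_C1 − 135 = 0  ⇒  r_C1 = 3 (r>0 drops 1)

3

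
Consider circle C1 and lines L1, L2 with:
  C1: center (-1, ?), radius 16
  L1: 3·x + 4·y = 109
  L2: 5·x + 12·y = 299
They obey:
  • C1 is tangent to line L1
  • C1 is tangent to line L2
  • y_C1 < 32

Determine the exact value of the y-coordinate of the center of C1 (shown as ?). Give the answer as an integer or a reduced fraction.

8

1. [C1‖L1]  y_C1² − 56y_C1 + 384 = 0  ⇒  y_C1 = 8 or 48
2. [C1‖L2]  y_C1² − (152/3)y_C1 + 1024/3 = 0  ⇒  y_C1 = 8 or 128/3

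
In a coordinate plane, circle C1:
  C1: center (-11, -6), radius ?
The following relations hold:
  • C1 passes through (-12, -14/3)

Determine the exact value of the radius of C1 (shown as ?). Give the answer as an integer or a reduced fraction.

5/3

1. [C1∋P]  r_C1² − 25/9 = 0  ⇒  r_C1 = 5/3 (r>0 drops 1)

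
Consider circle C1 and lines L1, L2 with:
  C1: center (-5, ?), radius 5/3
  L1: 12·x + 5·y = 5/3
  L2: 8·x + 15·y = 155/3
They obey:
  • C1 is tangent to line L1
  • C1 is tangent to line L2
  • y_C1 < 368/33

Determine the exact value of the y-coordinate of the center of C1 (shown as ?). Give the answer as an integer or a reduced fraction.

1. [C1‖L1]  y_C1² − (74/3)y_C1 + 400/3 = 0  ⇒  y_C1 = 8 or 50/3
2. [C1‖L2]  y_C1² − (110/9)y_C1 + 304/9 = 0  ⇒  y_C1 = 38/9 or 8

8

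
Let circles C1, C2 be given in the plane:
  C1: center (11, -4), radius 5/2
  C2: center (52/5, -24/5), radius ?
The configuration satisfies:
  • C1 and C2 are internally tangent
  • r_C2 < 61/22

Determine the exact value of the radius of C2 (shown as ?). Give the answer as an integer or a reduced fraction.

3/2

1. [int C1,C2]  r_C2² − 5r_C2 + 21/4 = 0  ⇒  r_C2 = 3/2 or 7/2
2. given r_C2 < 61/22: keep 3/2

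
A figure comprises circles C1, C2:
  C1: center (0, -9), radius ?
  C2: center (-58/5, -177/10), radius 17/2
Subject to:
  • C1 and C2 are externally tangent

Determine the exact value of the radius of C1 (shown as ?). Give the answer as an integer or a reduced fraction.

1. [ext C1·C2]  r_C1² + 17r_C1 − 138 = 0  ⇒  r_C1 = 6 (r>0 drops 1)

6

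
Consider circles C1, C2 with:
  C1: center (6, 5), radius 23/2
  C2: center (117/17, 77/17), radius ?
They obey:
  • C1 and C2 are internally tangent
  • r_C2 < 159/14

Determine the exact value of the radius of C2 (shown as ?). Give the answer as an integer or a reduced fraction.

1. [int C1,C2]  r_C2² − 23r_C2 + 525/4 = 0  ⇒  r_C2 = 21/2 or 25/2
2. given r_C2 < 159/14: keep 21/2

21/2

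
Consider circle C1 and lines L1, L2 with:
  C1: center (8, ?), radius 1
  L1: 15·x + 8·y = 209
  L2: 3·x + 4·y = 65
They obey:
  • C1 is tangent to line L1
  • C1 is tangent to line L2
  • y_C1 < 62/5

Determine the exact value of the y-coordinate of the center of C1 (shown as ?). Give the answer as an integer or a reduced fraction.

9

1. [C1‖L1]  y_C1² − (89/4)y_C1 + 477/4 = 0  ⇒  y_C1 = 9 or 53/4
2. [C1‖L2]  y_C1² − (41/2)y_C1 + 207/2 = 0  ⇒  y_C1 = 9 or 23/2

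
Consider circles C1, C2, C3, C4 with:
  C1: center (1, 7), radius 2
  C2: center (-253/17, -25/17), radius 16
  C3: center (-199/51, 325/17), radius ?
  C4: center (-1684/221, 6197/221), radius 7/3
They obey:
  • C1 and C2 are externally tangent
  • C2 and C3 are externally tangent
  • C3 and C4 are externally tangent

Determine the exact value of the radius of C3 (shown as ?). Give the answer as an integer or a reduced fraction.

22/3

1. [ext C2·C3]  r_C3² + 32r_C3 − 2596/9 = 0  ⇒  r_C3 = 22/3 (r>0 drops 1)
2. [ext C3·C4]  r_C3² + (14/3)r_C3 − 88 = 0  ⇒  r_C3 = 22/3 (r>0 drops 1)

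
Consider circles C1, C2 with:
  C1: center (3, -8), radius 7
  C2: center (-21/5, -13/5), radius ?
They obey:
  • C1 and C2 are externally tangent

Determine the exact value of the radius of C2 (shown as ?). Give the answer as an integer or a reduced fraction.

1. [ext C1·C2]  r_C2² + 14r_C2 − 32 = 0  ⇒  r_C2 = 2 (r>0 drops 1)

2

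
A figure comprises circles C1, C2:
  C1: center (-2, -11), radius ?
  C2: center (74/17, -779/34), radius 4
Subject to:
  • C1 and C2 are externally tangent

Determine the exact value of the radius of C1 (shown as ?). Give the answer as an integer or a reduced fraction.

1. [ext C1·C2]  r_C1² + 8r_C1 − 665/4 = 0  ⇒  r_C1 = 19/2 (r>0 drops 1)

19/2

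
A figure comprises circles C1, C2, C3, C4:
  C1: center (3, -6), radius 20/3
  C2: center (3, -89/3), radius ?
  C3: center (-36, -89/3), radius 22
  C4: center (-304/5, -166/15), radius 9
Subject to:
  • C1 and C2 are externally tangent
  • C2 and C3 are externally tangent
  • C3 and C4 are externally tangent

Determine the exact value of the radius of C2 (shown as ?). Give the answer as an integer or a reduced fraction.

1. [ext C1·C2]  r_C2² + (40/3)r_C2 − 1547/3 = 0  ⇒  r_C2 = 17 (r>0 drops 1)
2. [ext C2·C3]  r_C2² + 44r_C2 − 1037 = 0  ⇒  r_C2 = 17 (r>0 drops 1)

17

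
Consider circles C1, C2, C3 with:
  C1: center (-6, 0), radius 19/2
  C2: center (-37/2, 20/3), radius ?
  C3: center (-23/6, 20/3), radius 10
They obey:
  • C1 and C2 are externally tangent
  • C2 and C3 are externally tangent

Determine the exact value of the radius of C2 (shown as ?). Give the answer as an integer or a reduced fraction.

1. [ext C1·C2]  r_C2² + 19r_C2 − 994/9 = 0  ⇒  r_C2 = 14/3 (r>0 drops 1)
2. [ext C2·C3]  r_C2² + 20r_C2 − 1036/9 = 0  ⇒  r_C2 = 14/3 (r>0 drops 1)

14/3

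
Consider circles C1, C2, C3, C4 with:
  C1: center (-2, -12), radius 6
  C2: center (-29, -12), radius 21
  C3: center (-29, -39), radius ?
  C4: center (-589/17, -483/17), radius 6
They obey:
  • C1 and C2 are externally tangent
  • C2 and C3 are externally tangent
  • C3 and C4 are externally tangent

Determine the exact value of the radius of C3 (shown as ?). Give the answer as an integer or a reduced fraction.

6

1. [ext C2·C3]  r_C3² + 42r_C3 − 288 = 0  ⇒  r_C3 = 6 (r>0 drops 1)
2. [ext C3·C4]  r_C3² + 12r_C3 − 108 = 0  ⇒  r_C3 = 6 (r>0 drops 1)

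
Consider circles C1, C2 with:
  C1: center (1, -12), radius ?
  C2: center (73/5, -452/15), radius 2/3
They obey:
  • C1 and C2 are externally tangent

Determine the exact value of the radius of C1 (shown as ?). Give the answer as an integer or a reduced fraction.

22

1. [ext C1·C2]  r_C1² + (4/3)r_C1 − 1540/3 = 0  ⇒  r_C1 = 22 (r>0 drops 1)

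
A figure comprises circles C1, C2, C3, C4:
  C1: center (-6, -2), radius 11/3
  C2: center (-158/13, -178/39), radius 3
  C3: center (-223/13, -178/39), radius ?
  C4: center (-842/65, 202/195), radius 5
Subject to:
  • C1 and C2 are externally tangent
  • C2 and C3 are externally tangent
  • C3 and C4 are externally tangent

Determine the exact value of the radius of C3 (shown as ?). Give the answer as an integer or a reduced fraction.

2

1. [ext C2·C3]  r_C3² + 6r_C3 − 16 = 0  ⇒  r_C3 = 2 (r>0 drops 1)
2. [ext C3·C4]  r_C3² + 10r_C3 − 24 = 0  ⇒  r_C3 = 2 (r>0 drops 1)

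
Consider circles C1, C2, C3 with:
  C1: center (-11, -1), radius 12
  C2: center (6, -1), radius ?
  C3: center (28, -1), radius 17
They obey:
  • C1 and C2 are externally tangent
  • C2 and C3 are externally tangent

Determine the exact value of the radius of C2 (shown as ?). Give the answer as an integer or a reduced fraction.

5

1. [ext C1·C2]  r_C2² + 24r_C2 − 145 = 0  ⇒  r_C2 = 5 (r>0 drops 1)
2. [ext C2·C3]  r_C2² + 34r_C2 − 195 = 0  ⇒  r_C2 = 5 (r>0 drops 1)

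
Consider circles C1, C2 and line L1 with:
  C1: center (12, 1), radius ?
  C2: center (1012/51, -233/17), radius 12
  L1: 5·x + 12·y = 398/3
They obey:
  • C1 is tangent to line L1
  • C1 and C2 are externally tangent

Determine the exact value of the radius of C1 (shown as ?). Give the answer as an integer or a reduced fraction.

14/3

1. [C1‖L1]  r_C1² − 196/9 = 0  ⇒  r_C1 = 14/3 (r>0 drops 1)
2. [ext C1·C2]  r_C1² + 24r_C1 − 1204/9 = 0  ⇒  r_C1 = 14/3 (r>0 drops 1)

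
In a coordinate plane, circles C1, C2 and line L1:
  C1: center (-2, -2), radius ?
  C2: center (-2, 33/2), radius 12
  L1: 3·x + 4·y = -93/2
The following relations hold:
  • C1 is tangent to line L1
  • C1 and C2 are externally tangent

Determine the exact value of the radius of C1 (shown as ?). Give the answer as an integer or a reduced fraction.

1. [C1‖L1]  r_C1² − 169/4 = 0  ⇒  r_C1 = 13/2 (r>0 drops 1)
2. [ext C1·C2]  r_C1² + 24r_C1 − 793/4 = 0  ⇒  r_C1 = 13/2 (r>0 drops 1)

13/2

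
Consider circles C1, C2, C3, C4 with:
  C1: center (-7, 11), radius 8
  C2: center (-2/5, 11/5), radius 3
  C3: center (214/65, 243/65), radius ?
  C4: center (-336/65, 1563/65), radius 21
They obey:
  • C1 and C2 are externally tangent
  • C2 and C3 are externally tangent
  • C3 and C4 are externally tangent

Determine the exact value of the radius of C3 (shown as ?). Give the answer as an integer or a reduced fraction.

1

1. [ext C2·C3]  r_C3² + 6r_C3 − 7 = 0  ⇒  r_C3 = 1 (r>0 drops 1)
2. [ext C3·C4]  r_C3² + 42r_C3 − 43 = 0  ⇒  r_C3 = 1 (r>0 drops 1)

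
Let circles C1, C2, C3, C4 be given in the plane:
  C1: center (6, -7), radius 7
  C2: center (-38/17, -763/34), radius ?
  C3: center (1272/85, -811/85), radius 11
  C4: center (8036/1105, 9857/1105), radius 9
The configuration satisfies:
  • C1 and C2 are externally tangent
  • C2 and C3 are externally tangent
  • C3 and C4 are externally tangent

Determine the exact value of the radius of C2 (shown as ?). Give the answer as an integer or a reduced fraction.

21/2

1. [ext C1·C2]  r_C2² + 14r_C2 − 1029/4 = 0  ⇒  r_C2 = 21/2 (r>0 drops 1)
2. [ext C2·C3]  r_C2² + 22r_C2 − 1365/4 = 0  ⇒  r_C2 = 21/2 (r>0 drops 1)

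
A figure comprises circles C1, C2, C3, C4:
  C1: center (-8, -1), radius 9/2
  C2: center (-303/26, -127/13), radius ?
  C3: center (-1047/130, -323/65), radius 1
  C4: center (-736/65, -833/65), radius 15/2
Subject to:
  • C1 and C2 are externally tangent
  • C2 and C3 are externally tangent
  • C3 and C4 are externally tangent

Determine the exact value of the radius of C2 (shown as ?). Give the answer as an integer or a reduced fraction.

1. [ext C1·C2]  r_C2² + 9r_C2 − 70 = 0  ⇒  r_C2 = 5 (r>0 drops 1)
2. [ext C2·C3]  r_C2² + 2r_C2 − 35 = 0  ⇒  r_C2 = 5 (r>0 drops 1)

5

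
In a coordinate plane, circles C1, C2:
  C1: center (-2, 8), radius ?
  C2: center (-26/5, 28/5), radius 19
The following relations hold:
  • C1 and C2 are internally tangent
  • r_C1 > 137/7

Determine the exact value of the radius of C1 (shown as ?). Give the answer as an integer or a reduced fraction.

23

1. [int C1,C2]  r_C1² − 38r_C1 + 345 = 0  ⇒  r_C1 = 15 or 23
2. given r_C1 > 137/7: keep 23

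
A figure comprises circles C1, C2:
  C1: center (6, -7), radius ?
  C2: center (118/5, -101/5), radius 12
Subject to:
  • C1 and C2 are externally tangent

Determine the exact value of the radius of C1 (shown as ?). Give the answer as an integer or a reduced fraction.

10

1. [ext C1·C2]  r_C1² + 24r_C1 − 340 = 0  ⇒  r_C1 = 10 (r>0 drops 1)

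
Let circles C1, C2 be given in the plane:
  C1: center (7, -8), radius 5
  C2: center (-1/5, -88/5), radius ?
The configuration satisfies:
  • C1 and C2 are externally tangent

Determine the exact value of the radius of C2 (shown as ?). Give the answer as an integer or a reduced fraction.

1. [ext C1·C2]  r_C2² + 10r_C2 − 119 = 0  ⇒  r_C2 = 7 (r>0 drops 1)

7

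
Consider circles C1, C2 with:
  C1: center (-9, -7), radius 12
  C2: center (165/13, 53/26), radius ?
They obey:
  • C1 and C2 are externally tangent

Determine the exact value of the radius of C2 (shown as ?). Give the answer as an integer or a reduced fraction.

23/2

1. [ext C1·C2]  r_C2² + 24r_C2 − 1633/4 = 0  ⇒  r_C2 = 23/2 (r>0 drops 1)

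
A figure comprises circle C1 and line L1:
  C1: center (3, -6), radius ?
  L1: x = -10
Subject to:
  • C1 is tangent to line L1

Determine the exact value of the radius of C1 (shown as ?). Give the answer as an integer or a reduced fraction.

1. [C1‖L1]  r_C1² − 169 = 0  ⇒  r_C1 = 13 (r>0 drops 1)

13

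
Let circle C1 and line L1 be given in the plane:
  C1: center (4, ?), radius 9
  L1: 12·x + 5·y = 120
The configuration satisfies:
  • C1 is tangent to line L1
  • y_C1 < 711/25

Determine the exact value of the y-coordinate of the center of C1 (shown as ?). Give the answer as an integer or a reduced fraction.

1. [C1‖L1]  y_C1² − (144/5)y_C1 − 1701/5 = 0  ⇒  y_C1 = -9 or 189/5
2. given y_C1 < 711/25: keep -9

-9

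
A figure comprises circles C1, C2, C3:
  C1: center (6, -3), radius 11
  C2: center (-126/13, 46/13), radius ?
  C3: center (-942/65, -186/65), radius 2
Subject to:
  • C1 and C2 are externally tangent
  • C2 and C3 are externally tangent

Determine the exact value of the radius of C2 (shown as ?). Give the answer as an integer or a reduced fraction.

1. [ext C1·C2]  r_C2² + 22r_C2 − 168 = 0  ⇒  r_C2 = 6 (r>0 drops 1)
2. [ext C2·C3]  r_C2² + 4r_C2 − 60 = 0  ⇒  r_C2 = 6 (r>0 drops 1)

6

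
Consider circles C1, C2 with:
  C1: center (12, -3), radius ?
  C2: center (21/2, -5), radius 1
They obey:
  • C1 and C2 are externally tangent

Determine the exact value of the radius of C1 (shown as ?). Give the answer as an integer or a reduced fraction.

3/2

1. [ext C1·C2]  r_C1² + 2r_C1 − 21/4 = 0  ⇒  r_C1 = 3/2 (r>0 drops 1)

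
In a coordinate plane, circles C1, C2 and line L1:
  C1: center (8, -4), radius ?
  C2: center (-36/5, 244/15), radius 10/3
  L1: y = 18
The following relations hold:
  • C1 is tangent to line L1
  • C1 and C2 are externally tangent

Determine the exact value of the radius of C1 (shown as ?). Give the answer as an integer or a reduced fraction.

1. [C1‖L1]  r_C1² − 484 = 0  ⇒  r_C1 = 22 (r>0 drops 1)
2. [ext C1·C2]  r_C1² + (20/3)r_C1 − 1892/3 = 0  ⇒  r_C1 = 22 (r>0 drops 1)

22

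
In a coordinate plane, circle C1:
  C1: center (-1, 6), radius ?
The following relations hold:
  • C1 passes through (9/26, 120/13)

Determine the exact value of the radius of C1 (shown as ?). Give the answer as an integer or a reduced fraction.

1. [C1∋P]  r_C1² − 49/4 = 0  ⇒  r_C1 = 7/2 (r>0 drops 1)

7/2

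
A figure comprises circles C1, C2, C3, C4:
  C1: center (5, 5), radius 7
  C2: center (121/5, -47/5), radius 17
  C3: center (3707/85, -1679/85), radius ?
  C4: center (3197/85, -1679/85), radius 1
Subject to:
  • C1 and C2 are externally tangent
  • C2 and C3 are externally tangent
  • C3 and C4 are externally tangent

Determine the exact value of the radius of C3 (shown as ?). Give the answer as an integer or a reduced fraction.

1. [ext C2·C3]  r_C3² + 34r_C3 − 195 = 0  ⇒  r_C3 = 5 (r>0 drops 1)
2. [ext C3·C4]  r_C3² + 2r_C3 − 35 = 0  ⇒  r_C3 = 5 (r>0 drops 1)

5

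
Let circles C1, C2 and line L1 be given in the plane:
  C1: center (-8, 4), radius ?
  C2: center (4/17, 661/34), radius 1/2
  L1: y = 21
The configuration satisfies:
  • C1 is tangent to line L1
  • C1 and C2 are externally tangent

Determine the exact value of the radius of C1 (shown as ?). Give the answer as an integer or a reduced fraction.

17

1. [C1‖L1]  r_C1² − 289 = 0  ⇒  r_C1 = 17 (r>0 drops 1)
2. [ext C1·C2]  r_C1² + 1r_C1 − 306 = 0  ⇒  r_C1 = 17 (r>0 drops 1)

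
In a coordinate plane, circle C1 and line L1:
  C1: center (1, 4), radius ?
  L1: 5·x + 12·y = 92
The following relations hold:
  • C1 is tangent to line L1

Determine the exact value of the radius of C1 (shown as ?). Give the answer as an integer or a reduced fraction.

3

1. [C1‖L1]  r_C1² − 9 = 0  ⇒  r_C1 = 3 (r>0 drops 1)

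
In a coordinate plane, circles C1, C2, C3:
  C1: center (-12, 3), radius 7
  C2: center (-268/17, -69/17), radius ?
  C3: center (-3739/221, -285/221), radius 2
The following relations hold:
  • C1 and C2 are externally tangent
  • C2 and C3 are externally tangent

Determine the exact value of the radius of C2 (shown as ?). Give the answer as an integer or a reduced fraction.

1

1. [ext C1·C2]  r_C2² + 14r_C2 − 15 = 0  ⇒  r_C2 = 1 (r>0 drops 1)
2. [ext C2·C3]  r_C2² + 4r_C2 − 5 = 0  ⇒  r_C2 = 1 (r>0 drops 1)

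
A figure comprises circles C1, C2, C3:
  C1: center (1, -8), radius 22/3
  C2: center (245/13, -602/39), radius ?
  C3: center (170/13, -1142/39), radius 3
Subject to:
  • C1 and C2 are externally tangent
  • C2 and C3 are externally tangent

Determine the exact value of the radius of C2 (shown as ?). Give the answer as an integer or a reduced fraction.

12

1. [ext C1·C2]  r_C2² + (44/3)r_C2 − 320 = 0  ⇒  r_C2 = 12 (r>0 drops 1)
2. [ext C2·C3]  r_C2² + 6r_C2 − 216 = 0  ⇒  r_C2 = 12 (r>0 drops 1)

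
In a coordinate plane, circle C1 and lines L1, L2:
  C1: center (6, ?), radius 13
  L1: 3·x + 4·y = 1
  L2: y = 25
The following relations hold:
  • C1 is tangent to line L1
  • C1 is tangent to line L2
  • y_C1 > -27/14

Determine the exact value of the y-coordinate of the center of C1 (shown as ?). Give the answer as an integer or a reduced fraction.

12

1. [C1‖L1]  y_C1² + (17/2)y_C1 − 246 = 0  ⇒  y_C1 = -41/2 or 12
2. [C1‖L2]  y_C1² − 50y_C1 + 456 = 0  ⇒  y_C1 = 12 or 38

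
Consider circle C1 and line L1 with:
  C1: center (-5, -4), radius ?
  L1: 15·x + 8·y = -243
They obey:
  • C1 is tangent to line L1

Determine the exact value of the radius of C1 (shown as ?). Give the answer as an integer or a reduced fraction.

8

1. [C1‖L1]  r_C1² − 64 = 0  ⇒  r_C1 = 8 (r>0 drops 1)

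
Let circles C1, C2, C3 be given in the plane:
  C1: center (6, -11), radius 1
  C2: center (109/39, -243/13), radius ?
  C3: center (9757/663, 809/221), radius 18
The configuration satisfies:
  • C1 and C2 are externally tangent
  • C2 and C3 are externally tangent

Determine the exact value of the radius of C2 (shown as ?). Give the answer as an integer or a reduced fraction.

1. [ext C1·C2]  r_C2² + 2r_C2 − 616/9 = 0  ⇒  r_C2 = 22/3 (r>0 drops 1)
2. [ext C2·C3]  r_C2² + 36r_C2 − 2860/9 = 0  ⇒  r_C2 = 22/3 (r>0 drops 1)

22/3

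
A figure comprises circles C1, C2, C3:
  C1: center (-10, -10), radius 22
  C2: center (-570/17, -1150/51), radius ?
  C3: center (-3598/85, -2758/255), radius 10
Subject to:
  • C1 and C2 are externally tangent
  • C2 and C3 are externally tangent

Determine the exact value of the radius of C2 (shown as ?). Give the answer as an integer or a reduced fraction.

14/3

1. [ext C1·C2]  r_C2² + 44r_C2 − 2044/9 = 0  ⇒  r_C2 = 14/3 (r>0 drops 1)
2. [ext C2·C3]  r_C2² + 20r_C2 − 1036/9 = 0  ⇒  r_C2 = 14/3 (r>0 drops 1)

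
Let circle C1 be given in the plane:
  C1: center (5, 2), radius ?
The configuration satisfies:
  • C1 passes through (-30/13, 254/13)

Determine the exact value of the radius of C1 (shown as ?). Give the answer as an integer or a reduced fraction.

1. [C1∋P]  r_C1² − 361 = 0  ⇒  r_C1 = 19 (r>0 drops 1)

19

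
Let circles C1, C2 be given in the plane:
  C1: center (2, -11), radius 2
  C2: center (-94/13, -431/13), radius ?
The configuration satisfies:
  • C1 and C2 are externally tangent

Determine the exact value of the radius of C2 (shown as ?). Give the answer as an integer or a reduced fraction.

22

1. [ext C1·C2]  r_C2² + 4r_C2 − 572 = 0  ⇒  r_C2 = 22 (r>0 drops 1)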